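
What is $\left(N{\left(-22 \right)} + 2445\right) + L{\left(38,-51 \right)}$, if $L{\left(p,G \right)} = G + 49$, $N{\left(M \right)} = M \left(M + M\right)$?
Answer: $3411$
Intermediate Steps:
$N{\left(M \right)} = 2 M^{2}$ ($N{\left(M \right)} = M 2 M = 2 M^{2}$)
$L{\left(p,G \right)} = 49 + G$
$\left(N{\left(-22 \right)} + 2445\right) + L{\left(38,-51 \right)} = \left(2 \left(-22\right)^{2} + 2445\right) + \left(49 - 51\right) = \left(2 \cdot 484 + 2445\right) - 2 = \left(968 + 2445\right) - 2 = 3413 - 2 = 3411$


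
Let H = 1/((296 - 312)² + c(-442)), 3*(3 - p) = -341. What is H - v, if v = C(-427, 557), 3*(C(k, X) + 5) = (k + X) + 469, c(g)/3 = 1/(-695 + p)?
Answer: -259378979/1332453 ≈ -194.66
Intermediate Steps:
p = 350/3 (p = 3 - ⅓*(-341) = 3 + 341/3 = 350/3 ≈ 116.67)
c(g) = -9/1735 (c(g) = 3/(-695 + 350/3) = 3/(-1735/3) = 3*(-3/1735) = -9/1735)
C(k, X) = 454/3 + X/3 + k/3 (C(k, X) = -5 + ((k + X) + 469)/3 = -5 + ((X + k) + 469)/3 = -5 + (469 + X + k)/3 = -5 + (469/3 + X/3 + k/3) = 454/3 + X/3 + k/3)
H = 1735/444151 (H = 1/((296 - 312)² - 9/1735) = 1/((-16)² - 9/1735) = 1/(256 - 9/1735) = 1/(444151/1735) = 1735/444151 ≈ 0.0039063)
v = 584/3 (v = 454/3 + (⅓)*557 + (⅓)*(-427) = 454/3 + 557/3 - 427/3 = 584/3 ≈ 194.67)
H - v = 1735/444151 - 1*584/3 = 1735/444151 - 584/3 = -259378979/1332453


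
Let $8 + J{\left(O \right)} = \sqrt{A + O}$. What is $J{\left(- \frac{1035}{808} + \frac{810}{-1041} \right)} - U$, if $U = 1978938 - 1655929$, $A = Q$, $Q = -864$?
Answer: $-323017 + \frac{3 i \sqrt{1891153012654}}{140188} \approx -3.2302 \cdot 10^{5} + 29.429 i$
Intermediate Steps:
$A = -864$
$J{\left(O \right)} = -8 + \sqrt{-864 + O}$
$U = 323009$
$J{\left(- \frac{1035}{808} + \frac{810}{-1041} \right)} - U = \left(-8 + \sqrt{-864 + \left(- \frac{1035}{808} + \frac{810}{-1041}\right)}\right) - 323009 = \left(-8 + \sqrt{-864 + \left(\left(-1035\right) \frac{1}{808} + 810 \left(- \frac{1}{1041}\right)\right)}\right) - 323009 = \left(-8 + \sqrt{-864 - \frac{577305}{280376}}\right) - 323009 = \left(-8 + \sqrt{- \frac{242822169}{280376}}\right) - 323009 = \left(-8 + \frac{3 i \sqrt{1891153012654}}{140188}\right) - 323009 = -323017 + \frac{3 i \sqrt{1891153012654}}{140188}$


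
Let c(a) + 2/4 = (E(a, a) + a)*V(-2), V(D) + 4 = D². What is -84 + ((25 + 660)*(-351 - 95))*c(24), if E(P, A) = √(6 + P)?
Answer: 152671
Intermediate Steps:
V(D) = -4 + D²
c(a) = -½ (c(a) = -½ + (√(6 + a) + a)*(-4 + (-2)²) = -½ + (a + √(6 + a))*(-4 + 4) = -½ + (a + √(6 + a))*0 = -½ + 0 = -½)
-84 + ((25 + 660)*(-351 - 95))*c(24) = -84 + ((25 + 660)*(-351 - 95))*(-½) = -84 + (685*(-446))*(-½) = -84 - 305510*(-½) = -84 + 152755 = 152671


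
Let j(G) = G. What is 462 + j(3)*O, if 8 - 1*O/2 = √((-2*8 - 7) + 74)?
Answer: 510 - 6*√51 ≈ 467.15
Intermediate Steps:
O = 16 - 2*√51 (O = 16 - 2*√((-2*8 - 7) + 74) = 16 - 2*√((-16 - 7) + 74) = 16 - 2*√(-23 + 74) = 16 - 2*√51 ≈ 1.7171)
462 + j(3)*O = 462 + 3*(16 - 2*√51) = 462 + (48 - 6*√51) = 510 - 6*√51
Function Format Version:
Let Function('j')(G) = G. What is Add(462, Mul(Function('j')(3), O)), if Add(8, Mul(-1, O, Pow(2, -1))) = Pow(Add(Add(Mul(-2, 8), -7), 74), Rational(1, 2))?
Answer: Add(510, Mul(-6, Pow(51, Rational(1, 2)))) ≈ 467.15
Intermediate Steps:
O = Add(16, Mul(-2, Pow(51, Rational(1, 2)))) (O = Add(16, Mul(-2, Pow(Add(Add(Mul(-2, 8), -7), 74), Rational(1, 2)))) = Add(16, Mul(-2, Pow(Add(Add(-16, -7), 74), Rational(1, 2)))) = Add(16, Mul(-2, Pow(Add(-23, 74), Rational(1, 2)))) = Add(16, Mul(-2, Pow(51, Rational(1, 2)))) ≈ 1.7171)
Add(462, Mul(Function('j')(3), O)) = Add(462, Mul(3, Add(16, Mul(-2, Pow(51, Rational(1, 2)))))) = Add(462, Add(48, Mul(-6, Pow(51, Rational(1, 2))))) = Add(510, Mul(-6, Pow(51, Rational(1, 2))))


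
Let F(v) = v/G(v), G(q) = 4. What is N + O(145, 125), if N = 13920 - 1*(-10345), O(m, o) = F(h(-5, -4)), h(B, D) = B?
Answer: 97055/4 ≈ 24264.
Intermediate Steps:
F(v) = v/4
O(m, o) = -5/4 (O(m, o) = (¼)*(-5) = -5/4)
N = 24265 (N = 13920 + 10345 = 24265)
N + O(145, 125) = 24265 - 5/4 = 97055/4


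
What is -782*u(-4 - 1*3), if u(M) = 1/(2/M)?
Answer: 2737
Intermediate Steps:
u(M) = M/2
-782*u(-4 - 1*3) = -391*(-4 - 1*3) = -391*(-4 - 3) = -391*(-7) = -782*(-7/2) = 2737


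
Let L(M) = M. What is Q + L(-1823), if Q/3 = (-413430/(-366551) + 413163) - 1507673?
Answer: -1204248187213/366551 ≈ -3.2853e+6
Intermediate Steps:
Q = -1203579964740/366551 (Q = 3*((-413430/(-366551) + 413163) - 1507673) = 3*((-413430*(-1/366551) + 413163) - 1507673) = 3*((413430/366551 + 413163) - 1507673) = 3*(151445724243/366551 - 1507673) = 3*(-401193321580/366551) = -1203579964740/366551 ≈ -3.2835e+6)
Q + L(-1823) = -1203579964740/366551 - 1823 = -1204248187213/366551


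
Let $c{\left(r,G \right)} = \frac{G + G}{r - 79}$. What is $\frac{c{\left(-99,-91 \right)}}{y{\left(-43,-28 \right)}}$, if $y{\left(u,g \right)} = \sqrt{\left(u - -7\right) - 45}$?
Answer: $- \frac{91 i}{801} \approx - 0.11361 i$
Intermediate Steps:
$c{\left(r,G \right)} = \frac{2 G}{-79 + r}$
$y{\left(u,g \right)} = \sqrt{-38 + u}$ ($y{\left(u,g \right)} = \sqrt{\left(u + 7\right) - 45} = \sqrt{\left(7 + u\right) - 45} = \sqrt{-38 + u}$)
$\frac{c{\left(-99,-91 \right)}}{y{\left(-43,-28 \right)}} = \frac{2 \left(-91\right) \frac{1}{-79 - 99}}{\sqrt{-38 - 43}} = \frac{2 \left(-91\right) \frac{1}{-178}}{\sqrt{-81}} = \frac{2 \left(-91\right) \left(- \frac{1}{178}\right)}{9 i} = \frac{91 \left(- \frac{i}{9}\right)}{89} = - \frac{91 i}{801}$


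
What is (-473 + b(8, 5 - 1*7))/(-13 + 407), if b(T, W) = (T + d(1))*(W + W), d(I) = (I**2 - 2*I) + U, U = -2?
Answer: -493/394 ≈ -1.2513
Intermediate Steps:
d(I) = -2 + I**2 - 2*I (d(I) = (I**2 - 2*I) - 2 = -2 + I**2 - 2*I)
b(T, W) = 2*W*(-3 + T) (b(T, W) = (T + (-2 + 1**2 - 2*1))*(W + W) = (T + (-2 + 1 - 2))*(2*W) = (T - 3)*(2*W) = (-3 + T)*(2*W) = 2*W*(-3 + T))
(-473 + b(8, 5 - 1*7))/(-13 + 407) = (-473 + 2*(5 - 1*7)*(-3 + 8))/(-13 + 407) = (-473 + 2*(5 - 7)*5)/394 = (-473 + 2*(-2)*5)*(1/394) = (-473 - 20)*(1/394) = -493*1/394 = -493/394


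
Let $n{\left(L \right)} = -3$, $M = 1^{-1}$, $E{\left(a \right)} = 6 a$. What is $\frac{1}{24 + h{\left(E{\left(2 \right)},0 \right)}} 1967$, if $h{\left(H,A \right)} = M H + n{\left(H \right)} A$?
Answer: $\frac{1967}{36} \approx 54.639$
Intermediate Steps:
$M = 1$
$h{\left(H,A \right)} = H - 3 A$ ($h{\left(H,A \right)} = 1 H - 3 A = H - 3 A$)
$\frac{1}{24 + h{\left(E{\left(2 \right)},0 \right)}} 1967 = \frac{1}{24 + \left(6 \cdot 2 - 0\right)} 1967 = \frac{1}{24 + \left(12 + 0\right)} 1967 = \frac{1}{24 + 12} \cdot 1967 = \frac{1}{36} \cdot 1967 = \frac{1967}{36}$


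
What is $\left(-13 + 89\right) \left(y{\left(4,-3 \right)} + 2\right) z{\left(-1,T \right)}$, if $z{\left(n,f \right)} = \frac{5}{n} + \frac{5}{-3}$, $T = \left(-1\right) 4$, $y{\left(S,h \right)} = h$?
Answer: $\frac{1520}{3} \approx 506.67$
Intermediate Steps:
$T = -4$
$z{\left(n,f \right)} = - \frac{5}{3} + \frac{5}{n}$ ($z{\left(n,f \right)} = \frac{5}{n} + 5 \left(- \frac{1}{3}\right) = \frac{5}{n} - \frac{5}{3} = - \frac{5}{3} + \frac{5}{n}$)
$\left(-13 + 89\right) \left(y{\left(4,-3 \right)} + 2\right) z{\left(-1,T \right)} = \left(-13 + 89\right) \left(-3 + 2\right) \left(- \frac{5}{3} + \frac{5}{-1}\right) = 76 \left(- (- \frac{5}{3} + 5 \left(-1\right))\right) = 76 \left(- (- \frac{5}{3} - 5)\right) = 76 \left(\left(-1\right) \left(- \frac{20}{3}\right)\right) = 76 \cdot \frac{20}{3} = \frac{1520}{3}$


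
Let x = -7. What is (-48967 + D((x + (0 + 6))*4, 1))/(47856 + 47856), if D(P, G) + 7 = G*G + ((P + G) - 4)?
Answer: -12245/23928 ≈ -0.51174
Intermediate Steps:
D(P, G) = -11 + G + P + G² (D(P, G) = -7 + (G*G + ((P + G) - 4)) = -7 + (G² + ((G + P) - 4)) = -7 + (G² + (-4 + G + P)) = -7 + (-4 + G + P + G²) = -11 + G + P + G²)
(-48967 + D((x + (0 + 6))*4, 1))/(47856 + 47856) = (-48967 + (-11 + 1 + (-7 + (0 + 6))*4 + 1²))/(47856 + 47856) = (-48967 + (-11 + 1 + (-7 + 6)*4 + 1))/95712 = (-48967 + (-11 + 1 - 1*4 + 1))*(1/95712) = (-48967 + (-11 + 1 - 4 + 1))*(1/95712) = (-48967 - 13)*(1/95712) = -48980*1/95712 = -12245/23928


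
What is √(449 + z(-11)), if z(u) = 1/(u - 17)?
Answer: √87997/14 ≈ 21.189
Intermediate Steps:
z(u) = 1/(-17 + u)
√(449 + z(-11)) = √(449 + 1/(-17 - 11)) = √(449 + 1/(-28)) = √(449 - 1/28) = √(12571/28) = √87997/14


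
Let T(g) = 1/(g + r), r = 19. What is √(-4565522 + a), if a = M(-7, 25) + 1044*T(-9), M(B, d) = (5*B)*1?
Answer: 29*I*√135715/5 ≈ 2136.7*I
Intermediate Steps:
T(g) = 1/(19 + g) (T(g) = 1/(g + 19) = 1/(19 + g))
M(B, d) = 5*B
a = 347/5 (a = 5*(-7) + 1044/(19 - 9) = -35 + 1044/10 = -35 + 1044*(⅒) = -35 + 522/5 = 347/5 ≈ 69.400)
√(-4565522 + a) = √(-4565522 + 347/5) = √(-22827263/5) = 29*I*√135715/5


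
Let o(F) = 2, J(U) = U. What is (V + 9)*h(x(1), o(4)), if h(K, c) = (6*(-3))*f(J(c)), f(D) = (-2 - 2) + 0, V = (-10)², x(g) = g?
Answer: 7848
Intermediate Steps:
V = 100
f(D) = -4 (f(D) = -4 + 0 = -4)
h(K, c) = 72 (h(K, c) = (6*(-3))*(-4) = -18*(-4) = 72)
(V + 9)*h(x(1), o(4)) = (100 + 9)*72 = 109*72 = 7848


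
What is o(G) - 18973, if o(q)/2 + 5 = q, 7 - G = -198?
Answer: -18573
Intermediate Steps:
G = 205 (G = 7 - 1*(-198) = 7 + 198 = 205)
o(q) = -10 + 2*q
o(G) - 18973 = (-10 + 2*205) - 18973 = (-10 + 410) - 18973 = 400 - 18973 = -18573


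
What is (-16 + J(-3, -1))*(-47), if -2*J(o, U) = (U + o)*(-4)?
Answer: 1128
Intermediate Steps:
J(o, U) = 2*U + 2*o (J(o, U) = -(U + o)*(-4)/2 = -(-4*U - 4*o)/2 = 2*U + 2*o)
(-16 + J(-3, -1))*(-47) = (-16 + (2*(-1) + 2*(-3)))*(-47) = (-16 + (-2 - 6))*(-47) = (-16 - 8)*(-47) = -24*(-47) = 1128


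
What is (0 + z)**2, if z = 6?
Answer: 36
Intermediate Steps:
(0 + z)**2 = (0 + 6)**2 = 6**2 = 36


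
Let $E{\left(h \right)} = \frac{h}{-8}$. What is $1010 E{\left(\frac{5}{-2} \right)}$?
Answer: $\frac{2525}{8} \approx 315.63$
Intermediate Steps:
$E{\left(h \right)} = - \frac{h}{8}$ ($E{\left(h \right)} = h \left(- \frac{1}{8}\right) = - \frac{h}{8}$)
$1010 E{\left(\frac{5}{-2} \right)} = 1010 \left(- \frac{5 \frac{1}{-2}}{8}\right) = 1010 \left(- \frac{5 \left(- \frac{1}{2}\right)}{8}\right) = 1010 \left(\left(- \frac{1}{8}\right) \left(- \frac{5}{2}\right)\right) = 1010 \cdot \frac{5}{16} = \frac{2525}{8}$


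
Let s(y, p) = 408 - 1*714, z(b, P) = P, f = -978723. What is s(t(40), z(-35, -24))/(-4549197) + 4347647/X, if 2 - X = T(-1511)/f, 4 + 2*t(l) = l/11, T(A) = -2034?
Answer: 716943694212360627/329464977932 ≈ 2.1761e+6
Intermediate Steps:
t(l) = -2 + l/22 (t(l) = -2 + (l/11)/2 = -2 + l/22)
s(y, p) = -306 (s(y, p) = 408 - 714 = -306)
X = 217268/108747 (X = 2 - (-2034)/(-978723) = 2 - (-2034)*(-1)/978723 = 2 - 1*226/108747 = 2 - 226/108747 = 217268/108747 ≈ 1.9979)
s(t(40), z(-35, -24))/(-4549197) + 4347647/X = -306/(-4549197) + 4347647/(217268/108747) = -306*(-1/4549197) + 4347647*(108747/217268) = 102/1516399 + 472793568309/217268 = 716943694212360627/329464977932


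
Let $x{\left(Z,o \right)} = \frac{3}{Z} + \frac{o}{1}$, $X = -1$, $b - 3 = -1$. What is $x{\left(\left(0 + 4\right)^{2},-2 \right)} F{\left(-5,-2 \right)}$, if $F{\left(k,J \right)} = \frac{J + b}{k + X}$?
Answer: $0$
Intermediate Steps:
$b = 2$ ($b = 3 - 1 = 2$)
$x{\left(Z,o \right)} = o + \frac{3}{Z}$ ($x{\left(Z,o \right)} = \frac{3}{Z} + o 1 = \frac{3}{Z} + o = o + \frac{3}{Z}$)
$F{\left(k,J \right)} = \frac{2 + J}{-1 + k}$ ($F{\left(k,J \right)} = \frac{J + 2}{k - 1} = \frac{2 + J}{-1 + k}$)
$x{\left(\left(0 + 4\right)^{2},-2 \right)} F{\left(-5,-2 \right)} = \left(-2 + \frac{3}{\left(0 + 4\right)^{2}}\right) \frac{2 - 2}{-1 - 5} = \left(-2 + \frac{3}{4^{2}}\right) \frac{1}{-6} \cdot 0 = \left(-2 + \frac{3}{16}\right) \left(\left(- \frac{1}{6}\right) 0\right) = \left(-2 + 3 \cdot \frac{1}{16}\right) 0 = \left(-2 + \frac{3}{16}\right) 0 = \left(- \frac{29}{16}\right) 0 = 0$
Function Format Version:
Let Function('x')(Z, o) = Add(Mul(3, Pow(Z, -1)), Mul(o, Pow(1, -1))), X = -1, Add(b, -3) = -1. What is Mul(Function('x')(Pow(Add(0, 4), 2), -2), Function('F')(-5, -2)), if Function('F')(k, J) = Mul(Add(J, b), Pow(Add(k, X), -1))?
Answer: 0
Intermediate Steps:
b = 2 (b = Add(3, -1) = 2)
Function('x')(Z, o) = Add(o, Mul(3, Pow(Z, -1))) (Function('x')(Z, o) = Add(Mul(3, Pow(Z, -1)), Mul(o, 1)) = Add(Mul(3, Pow(Z, -1)), o) = Add(o, Mul(3, Pow(Z, -1))))
Function('F')(k, J) = Mul(Pow(Add(-1, k), -1), Add(2, J)) (Function('F')(k, J) = Mul(Add(J, 2), Pow(Add(k, -1), -1)) = Mul(Add(2, J), Pow(Add(-1, k), -1)) = Mul(Pow(Add(-1, k), -1), Add(2, J)))
Mul(Function('x')(Pow(Add(0, 4), 2), -2), Function('F')(-5, -2)) = Mul(Add(-2, Mul(3, Pow(Pow(Add(0, 4), 2), -1))), Mul(Pow(Add(-1, -5), -1), Add(2, -2))) = Mul(Add(-2, Mul(3, Pow(Pow(4, 2), -1))), Mul(Pow(-6, -1), 0)) = Mul(Add(-2, Mul(3, Pow(16, -1))), Mul(Rational(-1, 6), 0)) = Mul(Add(-2, Mul(3, Rational(1, 16))), 0) = Mul(Add(-2, Rational(3, 16)), 0) = Mul(Rational(-29, 16), 0) = 0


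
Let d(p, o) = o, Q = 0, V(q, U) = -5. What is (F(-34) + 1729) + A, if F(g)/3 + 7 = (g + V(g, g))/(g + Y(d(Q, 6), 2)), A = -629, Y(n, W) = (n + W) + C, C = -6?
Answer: 34645/32 ≈ 1082.7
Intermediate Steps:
Y(n, W) = -6 + W + n (Y(n, W) = (n + W) - 6 = (W + n) - 6 = -6 + W + n)
F(g) = -21 + 3*(-5 + g)/(2 + g) (F(g) = -21 + 3*((g - 5)/(g + (-6 + 2 + 6))) = -21 + 3*((-5 + g)/(g + 2)) = -21 + 3*((-5 + g)/(2 + g)) = -21 + 3*(-5 + g)/(2 + g))
(F(-34) + 1729) + A = (3*(-19 - 6*(-34))/(2 - 34) + 1729) - 629 = (3*(-19 + 204)/(-32) + 1729) - 629 = (3*(-1/32)*185 + 1729) - 629 = (-555/32 + 1729) - 629 = 54773/32 - 629 = 34645/32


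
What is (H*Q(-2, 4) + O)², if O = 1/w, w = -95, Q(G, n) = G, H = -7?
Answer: 1766241/9025 ≈ 195.71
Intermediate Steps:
O = -1/95 (O = 1/(-95) = -1/95 ≈ -0.010526)
(H*Q(-2, 4) + O)² = (-7*(-2) - 1/95)² = (14 - 1/95)² = (1329/95)² = 1766241/9025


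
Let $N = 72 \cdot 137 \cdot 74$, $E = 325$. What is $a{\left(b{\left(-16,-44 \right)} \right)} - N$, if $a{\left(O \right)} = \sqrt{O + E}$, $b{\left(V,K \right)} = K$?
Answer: $-729936 + \sqrt{281} \approx -7.2992 \cdot 10^{5}$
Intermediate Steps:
$N = 729936$ ($N = 9864 \cdot 74 = 729936$)
$a{\left(O \right)} = \sqrt{325 + O}$ ($a{\left(O \right)} = \sqrt{O + 325} = \sqrt{325 + O}$)
$a{\left(b{\left(-16,-44 \right)} \right)} - N = \sqrt{325 - 44} - 729936 = \sqrt{281} - 729936 = -729936 + \sqrt{281}$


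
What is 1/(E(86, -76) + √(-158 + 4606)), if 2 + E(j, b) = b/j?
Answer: 1333/2052244 + 1849*√278/2052244 ≈ 0.015672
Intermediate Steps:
E(j, b) = -2 + b/j
1/(E(86, -76) + √(-158 + 4606)) = 1/((-2 - 76/86) + √(-158 + 4606)) = 1/((-2 - 76*1/86) + √4448) = 1/((-2 - 38/43) + 4*√278) = 1/(-124/43 + 4*√278)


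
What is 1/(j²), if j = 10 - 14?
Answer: 1/16 ≈ 0.062500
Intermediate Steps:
j = -4
1/(j²) = 1/((-4)²) = 1/16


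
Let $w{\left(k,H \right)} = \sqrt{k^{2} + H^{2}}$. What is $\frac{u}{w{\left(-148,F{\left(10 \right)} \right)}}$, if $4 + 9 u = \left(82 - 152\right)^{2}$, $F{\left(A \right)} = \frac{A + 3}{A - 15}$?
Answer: $\frac{2720 \sqrt{547769}}{547769} \approx 3.6751$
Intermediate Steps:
$F{\left(A \right)} = \frac{3 + A}{-15 + A}$
$u = 544$ ($u = - \frac{4}{9} + \frac{\left(82 - 152\right)^{2}}{9} = - \frac{4}{9} + \frac{\left(-70\right)^{2}}{9} = - \frac{4}{9} + \frac{1}{9} \cdot 4900 = - \frac{4}{9} + \frac{4900}{9} = 544$)
$w{\left(k,H \right)} = \sqrt{H^{2} + k^{2}}$
$\frac{u}{w{\left(-148,F{\left(10 \right)} \right)}} = \frac{544}{\sqrt{\left(\frac{3 + 10}{-15 + 10}\right)^{2} + \left(-148\right)^{2}}} = \frac{544}{\sqrt{\left(\frac{1}{-5} \cdot 13\right)^{2} + 21904}} = \frac{544}{\sqrt{\left(\left(- \frac{1}{5}\right) 13\right)^{2} + 21904}} = \frac{544}{\sqrt{\left(- \frac{13}{5}\right)^{2} + 21904}} = \frac{544}{\sqrt{\frac{169}{25} + 21904}} = \frac{544}{\sqrt{\frac{547769}{25}}} = \frac{544}{\frac{1}{5} \sqrt{547769}} = 544 \frac{5 \sqrt{547769}}{547769} = \frac{2720 \sqrt{547769}}{547769}$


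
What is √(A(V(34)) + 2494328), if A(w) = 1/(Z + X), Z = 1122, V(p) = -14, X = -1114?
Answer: 5*√1596370/4 ≈ 1579.3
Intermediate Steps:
A(w) = ⅛ (A(w) = 1/(1122 - 1114) = 1/8 = ⅛)
√(A(V(34)) + 2494328) = √(⅛ + 2494328) = √(19954625/8) = 5*√1596370/4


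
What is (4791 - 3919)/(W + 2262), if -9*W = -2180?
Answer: 3924/11269 ≈ 0.34821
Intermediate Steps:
W = 2180/9 (W = -⅑*(-2180) = 2180/9 ≈ 242.22)
(4791 - 3919)/(W + 2262) = (4791 - 3919)/(2180/9 + 2262) = 872/(22538/9) = 872*(9/22538) = 3924/11269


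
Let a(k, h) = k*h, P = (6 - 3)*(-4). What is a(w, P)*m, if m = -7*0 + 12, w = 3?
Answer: -432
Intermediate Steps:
m = 12 (m = 0 + 12 = 12)
P = -12 (P = 3*(-4) = -12)
a(k, h) = h*k
a(w, P)*m = -12*3*12 = -36*12 = -432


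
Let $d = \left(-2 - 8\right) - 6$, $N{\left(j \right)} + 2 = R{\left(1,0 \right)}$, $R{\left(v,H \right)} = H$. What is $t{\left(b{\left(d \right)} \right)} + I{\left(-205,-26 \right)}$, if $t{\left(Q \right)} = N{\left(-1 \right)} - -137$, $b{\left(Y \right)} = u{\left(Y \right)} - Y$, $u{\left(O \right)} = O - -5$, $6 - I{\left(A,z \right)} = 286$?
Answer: $-145$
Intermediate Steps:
$I{\left(A,z \right)} = -280$ ($I{\left(A,z \right)} = 6 - 286 = -280$)
$u{\left(O \right)} = 5 + O$ ($u{\left(O \right)} = O + 5 = 5 + O$)
$N{\left(j \right)} = -2$ ($N{\left(j \right)} = -2 + 0 = -2$)
$d = -16$ ($d = -10 - 6 = -16$)
$b{\left(Y \right)} = 5$ ($b{\left(Y \right)} = \left(5 + Y\right) - Y = 5$)
$t{\left(Q \right)} = 135$ ($t{\left(Q \right)} = -2 - -137 = -2 + 137 = 135$)
$t{\left(b{\left(d \right)} \right)} + I{\left(-205,-26 \right)} = 135 - 280 = -145$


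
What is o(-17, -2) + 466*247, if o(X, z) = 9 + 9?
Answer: 115120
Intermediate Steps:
o(X, z) = 18
o(-17, -2) + 466*247 = 18 + 466*247 = 18 + 115102 = 115120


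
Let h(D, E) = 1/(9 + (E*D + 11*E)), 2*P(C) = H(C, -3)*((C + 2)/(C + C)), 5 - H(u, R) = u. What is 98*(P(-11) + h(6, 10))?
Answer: 632590/1969 ≈ 321.27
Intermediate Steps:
H(u, R) = 5 - u
P(C) = (2 + C)*(5 - C)/(4*C) (P(C) = ((5 - C)*((C + 2)/(C + C)))/2 = ((5 - C)*((2 + C)/((2*C))))/2 = ((5 - C)*((2 + C)*(1/(2*C))))/2 = ((5 - C)*((2 + C)/(2*C)))/2 = ((2 + C)*(5 - C)/(2*C))/2 = (2 + C)*(5 - C)/(4*C))
h(D, E) = 1/(9 + 11*E + D*E) (h(D, E) = 1/(9 + (D*E + 11*E)) = 1/(9 + (11*E + D*E)) = 1/(9 + 11*E + D*E))
98*(P(-11) + h(6, 10)) = 98*(-¼*(-5 - 11)*(2 - 11)/(-11) + 1/(9 + 11*10 + 6*10)) = 98*(-¼*(-1/11)*(-16)*(-9) + 1/(9 + 110 + 60)) = 98*(36/11 + 1/179) = 98*(6455/1969) = 632590/1969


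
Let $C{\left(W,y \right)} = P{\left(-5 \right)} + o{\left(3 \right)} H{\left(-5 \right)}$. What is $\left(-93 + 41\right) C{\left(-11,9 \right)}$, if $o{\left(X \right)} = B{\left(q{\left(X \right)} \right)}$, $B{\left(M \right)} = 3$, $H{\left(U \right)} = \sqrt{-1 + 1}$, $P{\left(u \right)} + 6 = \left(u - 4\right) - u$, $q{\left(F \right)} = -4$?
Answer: $520$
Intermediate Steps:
$P{\left(u \right)} = -10$ ($P{\left(u \right)} = -6 + \left(\left(u - 4\right) - u\right) = -6 + \left(\left(-4 + u\right) - u\right) = -6 - 4 = -10$)
$H{\left(U \right)} = 0$ ($H{\left(U \right)} = \sqrt{0} = 0$)
$o{\left(X \right)} = 3$
$C{\left(W,y \right)} = -10$ ($C{\left(W,y \right)} = -10 + 3 \cdot 0 = -10 + 0 = -10$)
$\left(-93 + 41\right) C{\left(-11,9 \right)} = \left(-93 + 41\right) \left(-10\right) = \left(-52\right) \left(-10\right) = 520$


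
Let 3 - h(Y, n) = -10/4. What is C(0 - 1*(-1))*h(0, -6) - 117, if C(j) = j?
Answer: -223/2 ≈ -111.50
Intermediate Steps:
h(Y, n) = 11/2 (h(Y, n) = 3 - (-10)/4 = 3 - 1*(-5/2) = 3 + 5/2 = 11/2)
C(0 - 1*(-1))*h(0, -6) - 117 = (0 - 1*(-1))*(11/2) - 117 = (0 + 1)*(11/2) - 117 = 1*(11/2) - 117 = 11/2 - 117 = -223/2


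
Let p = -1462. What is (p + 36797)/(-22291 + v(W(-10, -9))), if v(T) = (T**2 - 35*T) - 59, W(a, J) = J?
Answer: -35335/21954 ≈ -1.6095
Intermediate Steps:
v(T) = -59 + T**2 - 35*T
(p + 36797)/(-22291 + v(W(-10, -9))) = (-1462 + 36797)/(-22291 + (-59 + (-9)**2 - 35*(-9))) = 35335/(-22291 + (-59 + 81 + 315)) = 35335/(-22291 + 337) = 35335/(-21954) = 35335*(-1/21954) = -35335/21954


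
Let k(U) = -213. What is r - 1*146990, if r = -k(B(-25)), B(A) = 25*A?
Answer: -146777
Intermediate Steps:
r = 213 (r = -1*(-213) = 213)
r - 1*146990 = 213 - 1*146990 = 213 - 146990 = -146777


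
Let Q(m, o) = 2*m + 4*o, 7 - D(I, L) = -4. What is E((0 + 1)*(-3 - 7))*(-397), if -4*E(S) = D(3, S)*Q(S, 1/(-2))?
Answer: -48037/2 ≈ -24019.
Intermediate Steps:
D(I, L) = 11 (D(I, L) = 7 - 1*(-4) = 7 + 4 = 11)
E(S) = 11/2 - 11*S/2 (E(S) = -11*(2*S + 4/(-2))/4 = -11*(2*S + 4*(-1/2))/4 = -11*(2*S - 2)/4 = -11*(-2 + 2*S)/4 = -(-22 + 22*S)/4 = 11/2 - 11*S/2)
E((0 + 1)*(-3 - 7))*(-397) = (11/2 - 11*(0 + 1)*(-3 - 7)/2)*(-397) = (11/2 - 11*(-10)/2)*(-397) = (11/2 - 11/2*(-10))*(-397) = (11/2 + 55)*(-397) = (121/2)*(-397) = -48037/2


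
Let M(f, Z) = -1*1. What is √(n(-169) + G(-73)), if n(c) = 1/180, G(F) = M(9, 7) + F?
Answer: I*√66595/30 ≈ 8.602*I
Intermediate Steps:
M(f, Z) = -1
G(F) = -1 + F
n(c) = 1/180
√(n(-169) + G(-73)) = √(1/180 + (-1 - 73)) = √(1/180 - 74) = √(-13319/180) = I*√66595/30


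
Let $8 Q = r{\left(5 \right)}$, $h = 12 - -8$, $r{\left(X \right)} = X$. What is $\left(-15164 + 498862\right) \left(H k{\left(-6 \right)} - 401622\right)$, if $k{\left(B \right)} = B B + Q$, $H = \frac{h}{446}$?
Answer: $- \frac{86641281828791}{446} \approx -1.9426 \cdot 10^{11}$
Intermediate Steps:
$h = 20$ ($h = 12 + 8 = 20$)
$Q = \frac{5}{8}$ ($Q = \frac{1}{8} \cdot 5 = \frac{5}{8} \approx 0.625$)
$H = \frac{10}{223}$ ($H = \frac{20}{446} = 20 \cdot \frac{1}{446} = \frac{10}{223} \approx 0.044843$)
$k{\left(B \right)} = \frac{5}{8} + B^{2}$ ($k{\left(B \right)} = B B + \frac{5}{8} = B^{2} + \frac{5}{8} = \frac{5}{8} + B^{2}$)
$\left(-15164 + 498862\right) \left(H k{\left(-6 \right)} - 401622\right) = \left(-15164 + 498862\right) \left(\frac{10 \left(\frac{5}{8} + \left(-6\right)^{2}\right)}{223} - 401622\right) = 483698 \left(\frac{10 \left(\frac{5}{8} + 36\right)}{223} - 401622\right) = 483698 \left(\frac{10}{223} \cdot \frac{293}{8} - 401622\right) = 483698 \left(\frac{1465}{892} - 401622\right) = 483698 \left(- \frac{358245359}{892}\right) = - \frac{86641281828791}{446}$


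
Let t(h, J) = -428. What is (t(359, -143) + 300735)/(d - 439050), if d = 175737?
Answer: -300307/263313 ≈ -1.1405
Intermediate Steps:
(t(359, -143) + 300735)/(d - 439050) = (-428 + 300735)/(175737 - 439050) = 300307/(-263313) = 300307*(-1/263313) = -300307/263313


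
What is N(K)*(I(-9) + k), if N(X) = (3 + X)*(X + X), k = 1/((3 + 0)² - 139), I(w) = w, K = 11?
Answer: -180334/65 ≈ -2774.4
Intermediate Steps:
k = -1/130 (k = 1/(3² - 139) = 1/(9 - 139) = 1/(-130) = -1/130 ≈ -0.0076923)
N(X) = 2*X*(3 + X) (N(X) = (3 + X)*(2*X) = 2*X*(3 + X))
N(K)*(I(-9) + k) = (2*11*(3 + 11))*(-9 - 1/130) = (2*11*14)*(-1171/130) = 308*(-1171/130) = -180334/65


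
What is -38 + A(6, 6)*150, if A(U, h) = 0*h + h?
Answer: 862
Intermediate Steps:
A(U, h) = h (A(U, h) = 0 + h = h)
-38 + A(6, 6)*150 = -38 + 6*150 = -38 + 900 = 862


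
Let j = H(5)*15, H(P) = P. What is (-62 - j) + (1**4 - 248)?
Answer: -384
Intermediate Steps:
j = 75 (j = 5*15 = 75)
(-62 - j) + (1**4 - 248) = (-62 - 1*75) + (1**4 - 248) = (-62 - 75) + (1 - 248) = -137 - 247 = -384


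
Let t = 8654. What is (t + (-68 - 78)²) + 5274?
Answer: 35244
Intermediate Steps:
(t + (-68 - 78)²) + 5274 = (8654 + (-68 - 78)²) + 5274 = (8654 + (-146)²) + 5274 = (8654 + 21316) + 5274 = 29970 + 5274 = 35244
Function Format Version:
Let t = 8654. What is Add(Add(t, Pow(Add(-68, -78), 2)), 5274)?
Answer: 35244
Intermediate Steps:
Add(Add(t, Pow(Add(-68, -78), 2)), 5274) = Add(Add(8654, Pow(Add(-68, -78), 2)), 5274) = Add(Add(8654, Pow(-146, 2)), 5274) = Add(Add(8654, 21316), 5274) = Add(29970, 5274) = 35244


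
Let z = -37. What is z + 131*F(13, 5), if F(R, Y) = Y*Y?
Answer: 3238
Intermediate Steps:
F(R, Y) = Y²
z + 131*F(13, 5) = -37 + 131*5² = -37 + 131*25 = -37 + 3275 = 3238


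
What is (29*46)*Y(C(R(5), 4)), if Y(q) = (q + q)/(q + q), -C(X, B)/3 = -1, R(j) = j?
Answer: 1334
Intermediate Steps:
C(X, B) = 3 (C(X, B) = -3*(-1) = 3)
Y(q) = 1 (Y(q) = (2*q)/((2*q)) = (2*q)*(1/(2*q)) = 1)
(29*46)*Y(C(R(5), 4)) = (29*46)*1 = 1334*1 = 1334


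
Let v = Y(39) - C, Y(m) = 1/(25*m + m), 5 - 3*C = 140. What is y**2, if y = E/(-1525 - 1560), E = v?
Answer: 2082188161/9785572676100 ≈ 0.00021278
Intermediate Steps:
C = -45 (C = 5/3 - 1/3*140 = 5/3 - 140/3 = -45)
Y(m) = 1/(26*m)
v = 45631/1014 (v = (1/26)/39 - 1*(-45) = (1/26)*(1/39) + 45 = 1/1014 + 45 = 45631/1014 ≈ 45.001)
E = 45631/1014 ≈ 45.001
y = -45631/3128190 (y = 45631/(1014*(-1525 - 1560)) = (45631/1014)/(-3085) = (45631/1014)*(-1/3085) = -45631/3128190 ≈ -0.014587)
y**2 = (-45631/3128190)**2 = 2082188161/9785572676100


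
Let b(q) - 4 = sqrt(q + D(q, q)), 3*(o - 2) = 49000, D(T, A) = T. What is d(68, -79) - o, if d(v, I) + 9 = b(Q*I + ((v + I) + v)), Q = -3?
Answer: -49021/3 + 14*sqrt(3) ≈ -16316.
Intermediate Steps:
o = 49006/3 (o = 2 + (1/3)*49000 = 2 + 49000/3 = 49006/3 ≈ 16335.)
b(q) = 4 + sqrt(2)*sqrt(q) (b(q) = 4 + sqrt(q + q) = 4 + sqrt(2*q) = 4 + sqrt(2)*sqrt(q))
d(v, I) = -5 + sqrt(2)*sqrt(-2*I + 2*v) (d(v, I) = -9 + (4 + sqrt(2)*sqrt(-3*I + ((v + I) + v))) = -9 + (4 + sqrt(2)*sqrt(-3*I + ((I + v) + v))) = -9 + (4 + sqrt(2)*sqrt(-3*I + (I + 2*v))) = -9 + (4 + sqrt(2)*sqrt(-2*I + 2*v)) = -5 + sqrt(2)*sqrt(-2*I + 2*v))
d(68, -79) - o = (-5 + 2*sqrt(68 - 1*(-79))) - 1*49006/3 = (-5 + 2*sqrt(68 + 79)) - 49006/3 = (-5 + 2*sqrt(147)) - 49006/3 = (-5 + 2*(7*sqrt(3))) - 49006/3 = (-5 + 14*sqrt(3)) - 49006/3 = -49021/3 + 14*sqrt(3)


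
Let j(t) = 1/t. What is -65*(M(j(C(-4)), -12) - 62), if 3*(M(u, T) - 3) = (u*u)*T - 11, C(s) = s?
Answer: 49075/12 ≈ 4089.6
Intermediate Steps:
M(u, T) = -⅔ + T*u²/3 (M(u, T) = 3 + ((u*u)*T - 11)/3 = 3 + (u²*T - 11)/3 = 3 + (T*u² - 11)/3 = 3 + (-11 + T*u²)/3 = 3 + (-11/3 + T*u²/3) = -⅔ + T*u²/3)
-65*(M(j(C(-4)), -12) - 62) = -65*((-⅔ + (⅓)*(-12)*(1/(-4))²) - 62) = -65*((-⅔ + (⅓)*(-12)*(-¼)²) - 62) = -65*((-⅔ + (⅓)*(-12)*(1/16)) - 62) = -65*((-⅔ - ¼) - 62) = -65*(-11/12 - 62) = -65*(-755/12) = 49075/12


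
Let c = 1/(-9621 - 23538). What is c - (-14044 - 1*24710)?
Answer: 1285043885/33159 ≈ 38754.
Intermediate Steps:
c = -1/33159 (c = 1/(-33159) = -1/33159 ≈ -3.0158e-5)
c - (-14044 - 1*24710) = -1/33159 - (-14044 - 1*24710) = -1/33159 - (-14044 - 24710) = -1/33159 - 1*(-38754) = -1/33159 + 38754 = 1285043885/33159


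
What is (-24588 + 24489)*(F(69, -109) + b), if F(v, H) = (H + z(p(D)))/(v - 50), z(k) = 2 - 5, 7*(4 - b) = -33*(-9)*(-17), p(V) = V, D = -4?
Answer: -9472221/133 ≈ -71220.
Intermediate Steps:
b = 5077/7 (b = 4 - (-33*(-9))*(-17)/7 = 4 - 297*(-17)/7 = 4 - 1/7*(-5049) = 4 + 5049/7 = 5077/7 ≈ 725.29)
z(k) = -3
F(v, H) = (-3 + H)/(-50 + v) (F(v, H) = (H - 3)/(v - 50) = (-3 + H)/(-50 + v))
(-24588 + 24489)*(F(69, -109) + b) = (-24588 + 24489)*((-3 - 109)/(-50 + 69) + 5077/7) = -99*(-112/19 + 5077/7) = -99*95679/133 = -9472221/133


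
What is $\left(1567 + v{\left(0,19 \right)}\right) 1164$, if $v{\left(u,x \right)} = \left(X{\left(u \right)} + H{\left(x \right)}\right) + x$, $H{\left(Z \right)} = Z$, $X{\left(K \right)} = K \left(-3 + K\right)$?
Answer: $1868220$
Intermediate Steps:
$v{\left(u,x \right)} = 2 x + u \left(-3 + u\right)$ ($v{\left(u,x \right)} = \left(u \left(-3 + u\right) + x\right) + x = \left(x + u \left(-3 + u\right)\right) + x = 2 x + u \left(-3 + u\right)$)
$\left(1567 + v{\left(0,19 \right)}\right) 1164 = \left(1567 + \left(2 \cdot 19 + 0 \left(-3 + 0\right)\right)\right) 1164 = \left(1567 + \left(38 + 0 \left(-3\right)\right)\right) 1164 = \left(1567 + \left(38 + 0\right)\right) 1164 = \left(1567 + 38\right) 1164 = 1605 \cdot 1164 = 1868220$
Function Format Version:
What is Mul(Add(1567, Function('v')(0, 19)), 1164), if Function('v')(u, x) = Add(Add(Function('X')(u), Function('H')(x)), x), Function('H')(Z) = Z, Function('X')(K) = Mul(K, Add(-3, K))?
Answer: 1868220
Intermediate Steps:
Function('v')(u, x) = Add(Mul(2, x), Mul(u, Add(-3, u))) (Function('v')(u, x) = Add(Add(Mul(u, Add(-3, u)), x), x) = Add(Add(x, Mul(u, Add(-3, u))), x) = Add(Mul(2, x), Mul(u, Add(-3, u))))
Mul(Add(1567, Function('v')(0, 19)), 1164) = Mul(Add(1567, Add(Mul(2, 19), Mul(0, Add(-3, 0)))), 1164) = Mul(Add(1567, Add(38, Mul(0, -3))), 1164) = Mul(Add(1567, Add(38, 0)), 1164) = Mul(Add(1567, 38), 1164) = Mul(1605, 1164) = 1868220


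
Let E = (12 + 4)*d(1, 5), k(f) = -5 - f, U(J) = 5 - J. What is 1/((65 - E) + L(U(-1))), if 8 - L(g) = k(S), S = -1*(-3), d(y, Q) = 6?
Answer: -1/15 ≈ -0.066667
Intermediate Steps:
S = 3
E = 96 (E = (12 + 4)*6 = 16*6 = 96)
L(g) = 16 (L(g) = 8 - (-5 - 1*3) = 8 - (-5 - 3) = 8 - 1*(-8) = 8 + 8 = 16)
1/((65 - E) + L(U(-1))) = 1/((65 - 1*96) + 16) = 1/((65 - 96) + 16) = 1/(-31 + 16) = 1/(-15) = -1/15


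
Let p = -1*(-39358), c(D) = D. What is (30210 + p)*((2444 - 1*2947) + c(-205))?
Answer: -49254144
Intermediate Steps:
p = 39358
(30210 + p)*((2444 - 1*2947) + c(-205)) = (30210 + 39358)*((2444 - 1*2947) - 205) = 69568*((2444 - 2947) - 205) = 69568*(-503 - 205) = 69568*(-708) = -49254144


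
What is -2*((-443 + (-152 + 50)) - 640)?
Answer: 2370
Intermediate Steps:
-2*((-443 + (-152 + 50)) - 640) = -2*((-443 - 102) - 640) = -2*(-545 - 640) = -2*(-1185) = 2370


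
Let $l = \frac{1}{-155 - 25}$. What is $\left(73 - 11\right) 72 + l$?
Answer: $\frac{803519}{180} \approx 4464.0$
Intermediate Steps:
$l = - \frac{1}{180}$ ($l = \frac{1}{-180} = - \frac{1}{180} \approx -0.0055556$)
$\left(73 - 11\right) 72 + l = \left(73 - 11\right) 72 - \frac{1}{180} = 62 \cdot 72 - \frac{1}{180} = 4464 - \frac{1}{180} = \frac{803519}{180}$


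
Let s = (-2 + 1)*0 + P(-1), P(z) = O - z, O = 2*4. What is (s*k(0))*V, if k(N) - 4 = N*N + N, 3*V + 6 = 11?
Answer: 60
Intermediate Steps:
V = 5/3 (V = -2 + (⅓)*11 = -2 + 11/3 = 5/3 ≈ 1.6667)
O = 8
k(N) = 4 + N + N² (k(N) = 4 + (N*N + N) = 4 + (N² + N) = 4 + (N + N²) = 4 + N + N²)
P(z) = 8 - z
s = 9 (s = (-2 + 1)*0 + (8 - 1*(-1)) = -1*0 + (8 + 1) = 0 + 9 = 9)
(s*k(0))*V = (9*(4 + 0 + 0²))*(5/3) = (9*(4 + 0 + 0))*(5/3) = (9*4)*(5/3) = 36*(5/3) = 60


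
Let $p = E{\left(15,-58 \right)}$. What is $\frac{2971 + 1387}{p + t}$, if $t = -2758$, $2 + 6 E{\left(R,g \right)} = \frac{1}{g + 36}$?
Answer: $- \frac{191752}{121367} \approx -1.5799$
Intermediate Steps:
$E{\left(R,g \right)} = - \frac{1}{3} + \frac{1}{6 \left(36 + g\right)}$ ($E{\left(R,g \right)} = - \frac{1}{3} + \frac{1}{6 \left(g + 36\right)} = - \frac{1}{3} + \frac{1}{6 \left(36 + g\right)}$)
$p = - \frac{15}{44}$ ($p = \frac{-71 - -116}{6 \left(36 - 58\right)} = \frac{-71 + 116}{6 \left(-22\right)} = \frac{1}{6} \left(- \frac{1}{22}\right) 45 = - \frac{15}{44} \approx -0.34091$)
$\frac{2971 + 1387}{p + t} = \frac{2971 + 1387}{- \frac{15}{44} - 2758} = \frac{4358}{- \frac{121367}{44}} = 4358 \left(- \frac{44}{121367}\right) = - \frac{191752}{121367}$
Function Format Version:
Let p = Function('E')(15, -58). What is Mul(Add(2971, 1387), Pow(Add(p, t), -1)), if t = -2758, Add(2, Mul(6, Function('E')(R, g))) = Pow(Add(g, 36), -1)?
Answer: Rational(-191752, 121367) ≈ -1.5799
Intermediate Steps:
Function('E')(R, g) = Add(Rational(-1, 3), Mul(Rational(1, 6), Pow(Add(36, g), -1))) (Function('E')(R, g) = Add(Rational(-1, 3), Mul(Rational(1, 6), Pow(Add(g, 36), -1))) = Add(Rational(-1, 3), Mul(Rational(1, 6), Pow(Add(36, g), -1))))
p = Rational(-15, 44) (p = Mul(Rational(1, 6), Pow(Add(36, -58), -1), Add(-71, Mul(-2, -58))) = Mul(Rational(1, 6), Pow(-22, -1), Add(-71, 116)) = Mul(Rational(1, 6), Rational(-1, 22), 45) = Rational(-15, 44) ≈ -0.34091)
Mul(Add(2971, 1387), Pow(Add(p, t), -1)) = Mul(Add(2971, 1387), Pow(Add(Rational(-15, 44), -2758), -1)) = Mul(4358, Pow(Rational(-121367, 44), -1)) = Mul(4358, Rational(-44, 121367)) = Rational(-191752, 121367)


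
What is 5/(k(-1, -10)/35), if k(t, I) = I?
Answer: -35/2 ≈ -17.500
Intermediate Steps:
5/(k(-1, -10)/35) = 5/(-10/35) = 5/(-10*1/35) = 5/(-2/7) = -7/2*5 = -35/2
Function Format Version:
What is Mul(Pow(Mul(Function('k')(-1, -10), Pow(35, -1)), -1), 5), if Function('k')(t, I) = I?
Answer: Rational(-35, 2) ≈ -17.500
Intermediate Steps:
Mul(Pow(Mul(Function('k')(-1, -10), Pow(35, -1)), -1), 5) = Mul(Pow(Mul(-10, Pow(35, -1)), -1), 5) = Mul(Pow(Mul(-10, Rational(1, 35)), -1), 5) = Mul(Pow(Rational(-2, 7), -1), 5) = Mul(Rational(-7, 2), 5) = Rational(-35, 2)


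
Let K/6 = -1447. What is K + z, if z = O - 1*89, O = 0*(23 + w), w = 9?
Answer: -8771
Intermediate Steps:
O = 0 (O = 0*(23 + 9) = 0*32 = 0)
z = -89 (z = 0 - 1*89 = 0 - 89 = -89)
K = -8682 (K = 6*(-1447) = -8682)
K + z = -8682 - 89 = -8771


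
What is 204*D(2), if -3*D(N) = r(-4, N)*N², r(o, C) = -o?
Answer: -1088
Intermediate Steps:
D(N) = -4*N²/3 (D(N) = -(-1*(-4))*N²/3 = -4*N²/3)
204*D(2) = 204*(-4/3*2²) = 204*(-4/3*4) = 204*(-16/3) = -1088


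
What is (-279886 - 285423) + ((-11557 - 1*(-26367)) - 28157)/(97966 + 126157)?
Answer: -126698762354/224123 ≈ -5.6531e+5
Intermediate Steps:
(-279886 - 285423) + ((-11557 - 1*(-26367)) - 28157)/(97966 + 126157) = -565309 + ((-11557 + 26367) - 28157)/224123 = -565309 + (14810 - 28157)*(1/224123) = -565309 - 13347*1/224123 = -565309 - 13347/224123 = -126698762354/224123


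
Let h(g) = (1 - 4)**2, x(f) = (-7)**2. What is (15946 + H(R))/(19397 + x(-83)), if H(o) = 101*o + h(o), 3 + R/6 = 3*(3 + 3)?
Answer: 25045/19446 ≈ 1.2879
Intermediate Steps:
R = 90 (R = -18 + 6*(3*(3 + 3)) = -18 + 6*(3*6) = -18 + 6*18 = -18 + 108 = 90)
x(f) = 49
h(g) = 9 (h(g) = (-3)**2 = 9)
H(o) = 9 + 101*o (H(o) = 101*o + 9 = 9 + 101*o)
(15946 + H(R))/(19397 + x(-83)) = (15946 + (9 + 101*90))/(19397 + 49) = (15946 + (9 + 9090))/19446 = (15946 + 9099)*(1/19446) = 25045*(1/19446) = 25045/19446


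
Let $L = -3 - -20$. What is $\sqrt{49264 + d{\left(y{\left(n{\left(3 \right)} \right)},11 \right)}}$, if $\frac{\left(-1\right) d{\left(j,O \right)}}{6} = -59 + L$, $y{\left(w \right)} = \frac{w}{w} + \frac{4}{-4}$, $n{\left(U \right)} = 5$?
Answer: $2 \sqrt{12379} \approx 222.52$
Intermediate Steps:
$L = 17$ ($L = -3 + 20 = 17$)
$y{\left(w \right)} = 0$ ($y{\left(w \right)} = 1 + 4 \left(- \frac{1}{4}\right) = 1 - 1 = 0$)
$d{\left(j,O \right)} = 252$ ($d{\left(j,O \right)} = - 6 \left(-59 + 17\right) = \left(-6\right) \left(-42\right) = 252$)
$\sqrt{49264 + d{\left(y{\left(n{\left(3 \right)} \right)},11 \right)}} = \sqrt{49264 + 252} = \sqrt{49516} = 2 \sqrt{12379}$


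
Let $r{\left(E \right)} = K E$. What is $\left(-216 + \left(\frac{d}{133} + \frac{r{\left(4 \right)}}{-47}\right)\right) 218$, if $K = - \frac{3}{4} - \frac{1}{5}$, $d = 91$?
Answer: $- \frac{209503232}{4465} \approx -46921.0$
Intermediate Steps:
$K = - \frac{19}{20}$ ($K = \left(-3\right) \frac{1}{4} - \frac{1}{5} = - \frac{3}{4} - \frac{1}{5} = - \frac{19}{20} \approx -0.95$)
$r{\left(E \right)} = - \frac{19 E}{20}$
$\left(-216 + \left(\frac{d}{133} + \frac{r{\left(4 \right)}}{-47}\right)\right) 218 = \left(-216 + \left(\frac{91}{133} + \frac{\left(- \frac{19}{20}\right) 4}{-47}\right)\right) 218 = \left(-216 + \left(91 \cdot \frac{1}{133} - - \frac{19}{235}\right)\right) 218 = \left(-216 + \left(\frac{13}{19} + \frac{19}{235}\right)\right) 218 = \left(-216 + \frac{3416}{4465}\right) 218 = \left(- \frac{961024}{4465}\right) 218 = - \frac{209503232}{4465}$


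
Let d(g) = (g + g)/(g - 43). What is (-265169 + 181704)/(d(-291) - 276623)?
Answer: 2787731/9239150 ≈ 0.30173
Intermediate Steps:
d(g) = 2*g/(-43 + g) (d(g) = (2*g)/(-43 + g) = 2*g/(-43 + g))
(-265169 + 181704)/(d(-291) - 276623) = (-265169 + 181704)/(2*(-291)/(-43 - 291) - 276623) = -83465/(2*(-291)/(-334) - 276623) = -83465/(2*(-291)*(-1/334) - 276623) = -83465/(291/167 - 276623) = -83465/(-46195750/167) = -83465*(-167/46195750) = 2787731/9239150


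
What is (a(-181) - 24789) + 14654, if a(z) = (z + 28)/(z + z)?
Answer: -3668717/362 ≈ -10135.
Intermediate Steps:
a(z) = (28 + z)/(2*z) (a(z) = (28 + z)/((2*z)) = (28 + z)*(1/(2*z)) = (28 + z)/(2*z))
(a(-181) - 24789) + 14654 = ((1/2)*(28 - 181)/(-181) - 24789) + 14654 = ((1/2)*(-1/181)*(-153) - 24789) + 14654 = (153/362 - 24789) + 14654 = -8973465/362 + 14654 = -3668717/362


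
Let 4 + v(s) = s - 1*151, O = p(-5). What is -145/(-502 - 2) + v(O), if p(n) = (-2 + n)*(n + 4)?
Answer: -74447/504 ≈ -147.71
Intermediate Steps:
p(n) = (-2 + n)*(4 + n)
O = 7 (O = -8 + (-5)**2 + 2*(-5) = -8 + 25 - 10 = 7)
v(s) = -155 + s (v(s) = -4 + (s - 1*151) = -4 + (s - 151) = -4 + (-151 + s) = -155 + s)
-145/(-502 - 2) + v(O) = -145/(-502 - 2) + (-155 + 7) = -145/(-504) - 148 = -145*(-1/504) - 148 = 145/504 - 148 = -74447/504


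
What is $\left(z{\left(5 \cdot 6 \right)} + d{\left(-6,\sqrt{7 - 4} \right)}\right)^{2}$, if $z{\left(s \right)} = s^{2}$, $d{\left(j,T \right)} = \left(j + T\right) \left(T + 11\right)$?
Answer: $700644 + 8370 \sqrt{3} \approx 7.1514 \cdot 10^{5}$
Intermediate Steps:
$d{\left(j,T \right)} = \left(11 + T\right) \left(T + j\right)$ ($d{\left(j,T \right)} = \left(T + j\right) \left(11 + T\right) = \left(11 + T\right) \left(T + j\right)$)
$\left(z{\left(5 \cdot 6 \right)} + d{\left(-6,\sqrt{7 - 4} \right)}\right)^{2} = \left(\left(5 \cdot 6\right)^{2} + \left(\left(\sqrt{7 - 4}\right)^{2} + 11 \sqrt{7 - 4} + 11 \left(-6\right) + \sqrt{7 - 4} \left(-6\right)\right)\right)^{2} = \left(30^{2} + \left(\left(\sqrt{3}\right)^{2} + 11 \sqrt{3} - 66 + \sqrt{3} \left(-6\right)\right)\right)^{2} = \left(900 + \left(3 + 11 \sqrt{3} - 66 - 6 \sqrt{3}\right)\right)^{2} = \left(900 - \left(63 - 5 \sqrt{3}\right)\right)^{2} = \left(837 + 5 \sqrt{3}\right)^{2}$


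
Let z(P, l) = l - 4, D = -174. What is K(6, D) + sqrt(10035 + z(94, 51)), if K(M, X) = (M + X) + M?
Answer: -162 + 71*sqrt(2) ≈ -61.591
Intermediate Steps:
z(P, l) = -4 + l
K(M, X) = X + 2*M
K(6, D) + sqrt(10035 + z(94, 51)) = (-174 + 2*6) + sqrt(10035 + (-4 + 51)) = (-174 + 12) + sqrt(10035 + 47) = -162 + sqrt(10082) = -162 + 71*sqrt(2)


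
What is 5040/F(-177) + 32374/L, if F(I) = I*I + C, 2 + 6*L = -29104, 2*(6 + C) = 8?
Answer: -989731258/151967277 ≈ -6.5128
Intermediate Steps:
C = -2 (C = -6 + (1/2)*8 = -6 + 4 = -2)
L = -4851 (L = -1/3 + (1/6)*(-29104) = -1/3 - 14552/3 = -4851)
F(I) = -2 + I**2 (F(I) = I*I - 2 = I**2 - 2 = -2 + I**2)
5040/F(-177) + 32374/L = 5040/(-2 + (-177)**2) + 32374/(-4851) = 5040/(-2 + 31329) + 32374*(-1/4851) = 5040/31327 - 32374/4851 = -989731258/151967277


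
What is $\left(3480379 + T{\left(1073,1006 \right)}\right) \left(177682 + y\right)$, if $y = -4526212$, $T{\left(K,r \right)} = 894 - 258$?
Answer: $-15137298157950$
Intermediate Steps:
$T{\left(K,r \right)} = 636$
$\left(3480379 + T{\left(1073,1006 \right)}\right) \left(177682 + y\right) = \left(3480379 + 636\right) \left(177682 - 4526212\right) = 3481015 \left(-4348530\right) = -15137298157950$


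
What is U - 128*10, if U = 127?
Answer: -1153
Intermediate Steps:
U - 128*10 = 127 - 128*10 = 127 - 1280 = -1153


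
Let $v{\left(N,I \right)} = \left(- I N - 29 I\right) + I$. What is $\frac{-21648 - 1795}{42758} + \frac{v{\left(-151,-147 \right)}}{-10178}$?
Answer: $\frac{19089448}{15542533} \approx 1.2282$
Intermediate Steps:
$v{\left(N,I \right)} = - 28 I - I N$ ($v{\left(N,I \right)} = \left(- I N - 29 I\right) + I = \left(- 29 I - I N\right) + I = - 28 I - I N$)
$\frac{-21648 - 1795}{42758} + \frac{v{\left(-151,-147 \right)}}{-10178} = \frac{-21648 - 1795}{42758} + \frac{\left(-1\right) \left(-147\right) \left(28 - 151\right)}{-10178} = \left(-21648 - 1795\right) \frac{1}{42758} + \left(-1\right) \left(-147\right) \left(-123\right) \left(- \frac{1}{10178}\right) = \left(-23443\right) \frac{1}{42758} - - \frac{2583}{1454} = - \frac{23443}{42758} + \frac{2583}{1454} = \frac{19089448}{15542533}$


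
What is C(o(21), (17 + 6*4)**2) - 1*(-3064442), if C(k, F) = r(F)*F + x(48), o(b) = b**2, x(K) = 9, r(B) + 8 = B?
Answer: 5876764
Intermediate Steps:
r(B) = -8 + B
C(k, F) = 9 + F*(-8 + F) (C(k, F) = (-8 + F)*F + 9 = F*(-8 + F) + 9 = 9 + F*(-8 + F))
C(o(21), (17 + 6*4)**2) - 1*(-3064442) = (9 + (17 + 6*4)**2*(-8 + (17 + 6*4)**2)) - 1*(-3064442) = (9 + (17 + 24)**2*(-8 + (17 + 24)**2)) + 3064442 = (9 + 41**2*(-8 + 41**2)) + 3064442 = (9 + 1681*(-8 + 1681)) + 3064442 = (9 + 1681*1673) + 3064442 = (9 + 2812313) + 3064442 = 2812322 + 3064442 = 5876764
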